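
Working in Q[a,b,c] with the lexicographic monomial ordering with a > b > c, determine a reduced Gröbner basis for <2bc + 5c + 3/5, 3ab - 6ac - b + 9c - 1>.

f_1 = 2bc + 5c + 3/5, LT = bc.
f_2 = 3ab - 6ac - b + 9c - 1, LT = ab.

S(f_1,f_2): lcm = abc. S = 2ac^2 + 5/2ac + 3/10a + 1/3bc - 3c^2 + 1/3c.
  reduce S modulo (f_1, f_2):
  remainder 2ac^2 + 5/2ac + 3/10a - 3c^2 - 1/2c - 1/10 ≠ 0; add g_3 = 2ac^2 + 5/2ac + 3/10a - 3c^2 - 1/2c - 1/10 to the basis.

The other S-polynomials (S(f_1,g_3), S(f_2,g_3)) all reduce to 0 modulo the current basis, so we have a Gröbner basis.

G = {ab - 2ac - 1/3b + 3c - 1/3, ac^2 + 5/4ac + 3/20a - 3/2c^2 - 1/4c - 1/20, bc + 5/2c + 3/10}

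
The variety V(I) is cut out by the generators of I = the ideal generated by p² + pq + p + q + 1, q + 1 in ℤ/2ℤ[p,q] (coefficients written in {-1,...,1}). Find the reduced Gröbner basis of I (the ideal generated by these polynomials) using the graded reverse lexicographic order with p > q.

f_1 = p² + pq + p + q + 1, LT = p².
f_2 = q + 1, LT = q.

The S-polynomials (S(f_1,f_2)) all reduce to 0 modulo the current basis, so we have a Gröbner basis.

G = {p², q + 1}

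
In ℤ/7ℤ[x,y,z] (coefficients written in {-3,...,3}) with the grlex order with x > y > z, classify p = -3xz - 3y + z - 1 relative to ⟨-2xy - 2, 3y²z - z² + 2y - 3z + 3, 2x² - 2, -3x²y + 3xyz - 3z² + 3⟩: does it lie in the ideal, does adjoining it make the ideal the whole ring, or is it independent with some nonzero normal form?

First compute the reduced Gröbner basis of I by Buchberger's algorithm.
f_1 = -2xy - 2, LT = xy.
f_2 = 3y²z - z² + 2y - 3z + 3, LT = y²z.
f_3 = 2x² - 2, LT = x².
f_4 = -3x²y + 3xyz - 3z² + 3, LT = x²y.

S(f_1,f_2): lcm = xy²z. S = -2xz² - 3xy + xz + yz - x.
  leading term xz²: no divisor's leading term divides it; move -2xz² to the remainder.
  leading term xy: subtract (-2)·f_1 from -3xy + xz + yz - x → xz + yz - x + 3
  leading term xz: no divisor's leading term divides it; move xz to the remainder.
  leading term yz: no divisor's leading term divides it; move yz to the remainder.
  leading term x: no divisor's leading term divides it; move -x to the remainder.
  leading term 1: no divisor's leading term divides it; move 3 to the remainder.
  remainder -2xz² + xz + yz - x + 3 ≠ 0; add h_5 = -2xz² + xz + yz - x + 3 to the basis.

S(f_1,f_3): lcm = x²y. S = x + y.
  leading term x: no divisor's leading term divides it; move x to the remainder.
  leading term y: no divisor's leading term divides it; move y to the remainder.
  remainder x + y ≠ 0; add h_6 = x + y to the basis.

S(f_1,f_4): lcm = x²y. S = xyz - z² + x + 1.
  leading term xyz: subtract (3z)·f_1 from xyz - z² + x + 1 → -z² + x - z + 1
  leading term z²: no divisor's leading term divides it; move -z² to the remainder.
  leading term x: subtract (1)·h_6 from x - z + 1 → -y - z + 1
  leading term y: no divisor's leading term divides it; move -y to the remainder.
  leading term z: no divisor's leading term divides it; move -z to the remainder.
  leading term 1: no divisor's leading term divides it; move 1 to the remainder.
  remainder -z² - y - z + 1 ≠ 0; add h_7 = -z² - y - z + 1 to the basis.

S(f_3,h_5): lcm = x²z². S = -3x²z - 3xyz + 3x² - z² - 2x.
  leading term x²z: subtract (2z)·f_3 from -3x²z - 3xyz + 3x² - z² - 2x → -3xyz + 3x² - z² - 2x - 3z
  leading term xyz: subtract (-2z)·f_1 from -3xyz + 3x² - z² - 2x - 3z → 3x² - z² - 2x
  leading term x²: subtract (-2)·f_3 from 3x² - z² - 2x → -z² - 2x + 3
  leading term z²: subtract (1)·h_7 from -z² - 2x + 3 → -2x + y + z + 2
  leading term x: subtract (-2)·h_6 from -2x + y + z + 2 → 3y + z + 2
  leading term y: no divisor's leading term divides it; move 3y to the remainder.
  leading term z: no divisor's leading term divides it; move z to the remainder.
  leading term 1: no divisor's leading term divides it; move 2 to the remainder.
  remainder 3y + z + 2 ≠ 0; add h_8 = 3y + z + 2 to the basis.

S(f_4,h_5): lcm = x²yz². S = -xyz³ - 3x²yz - 3xy²z + z⁴ + 3x²y - 2xy - z².
  leading term xyz³: subtract (-3z³)·f_1 from -xyz³ - 3x²yz - 3xy²z + z⁴ + 3x²y - 2xy - z² → -3x²yz - 3xy²z + z⁴ + 3x²y + z³ - 2xy - z²
  leading term x²yz: subtract (-2xz)·f_1 from -3x²yz - 3xy²z + z⁴ + 3x²y + z³ - 2xy - z² → -3xy²z + z⁴ + 3x²y + z³ - 2xy + 3xz - z²
  leading term xy²z: subtract (-2yz)·f_1 from -3xy²z + z⁴ + 3x²y + z³ - 2xy + 3xz - z² → z⁴ + 3x²y + z³ - 2xy + 3xz + 3yz - z²
  leading term z⁴: subtract (-z²)·h_7 from z⁴ + 3x²y + z³ - 2xy + 3xz + 3yz - z² → 3x²y - yz² - 2xy + 3xz + 3yz
  leading term x²y: subtract (2x)·f_1 from 3x²y - yz² - 2xy + 3xz + 3yz → -yz² - 2xy + 3xz + 3yz - 3x
  leading term yz²: subtract (y)·h_7 from -yz² - 2xy + 3xz + 3yz - 3x → -2xy + 3xz + y² - 3yz - 3x - y
  leading term xy: subtract (1)·f_1 from -2xy + 3xz + y² - 3yz - 3x - y → 3xz + y² - 3yz - 3x - y + 2
  leading term xz: subtract (3z)·h_6 from 3xz + y² - 3yz - 3x - y + 2 → y² + yz - 3x - y + 2
  leading term y²: subtract (-2y)·h_8 from y² + yz - 3x - y + 2 → 3yz - 3x + 3y + 2
  leading term yz: subtract (z)·h_8 from 3yz - 3x + 3y + 2 → -z² - 3x + 3y - 2z + 2
  leading term z²: subtract (1)·h_7 from -z² - 3x + 3y - 2z + 2 → -3x - 3y - z + 1
  leading term x: subtract (-3)·h_6 from -3x - 3y - z + 1 → -z + 1
  leading term z: no divisor's leading term divides it; move -z to the remainder.
  leading term 1: no divisor's leading term divides it; move 1 to the remainder.
  remainder -z + 1 ≠ 0; add h_9 = -z + 1 to the basis.

The other S-polynomials (S(f_2,f_3), S(f_2,f_4), S(f_3,f_4), S(f_1,h_5), S(f_2,h_5), S(f_1,h_6), S(f_2,h_6), S(f_3,h_6), S(f_4,h_6), S(h_5,h_6), S(f_1,h_7), S(f_2,h_7), S(f_3,h_7), S(f_4,h_7), S(h_5,h_7), S(h_6,h_7), S(f_1,h_8), S(f_2,h_8), S(f_3,h_8), S(f_4,h_8), S(h_5,h_8), S(h_6,h_8), S(h_7,h_8), S(f_1,h_9), S(f_2,h_9), S(f_3,h_9), S(f_4,h_9), S(h_5,h_9), S(h_6,h_9), S(h_7,h_9), S(h_8,h_9)) all reduce to 0 modulo the current basis, so we have a Gröbner basis.
Inter-reduce: drop elements whose leading term is divisible by another's, tail-reduce, and make monic.
Reduced Gröbner basis: {x - 1, y + 1, z - 1}.
Label its elements g_1 = x - 1, g_2 = y + 1, g_3 = z - 1.

Reduce p = -3xz - 3y + z - 1 modulo G:
  leading term xz: subtract (-3z)·g_1 from -3xz - 3y + z - 1 → -3y - 2z - 1
  leading term y: subtract (-3)·g_2 from -3y - 2z - 1 → -2z + 2
  leading term z: subtract (-2)·g_3 from -2z + 2 → 0
  normal form = 0.
Since the normal form is 0, p ∈ I.

-3xz - 3y + z - 1 lies in I (it reduces to 0).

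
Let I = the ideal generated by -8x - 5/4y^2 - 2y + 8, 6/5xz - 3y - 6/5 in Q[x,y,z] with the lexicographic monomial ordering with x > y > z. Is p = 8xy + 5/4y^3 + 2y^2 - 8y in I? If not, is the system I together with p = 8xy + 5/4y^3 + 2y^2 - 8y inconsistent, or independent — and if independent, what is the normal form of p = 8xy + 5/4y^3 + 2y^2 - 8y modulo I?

First compute the reduced Gröbner basis of I by Buchberger's algorithm.
f_1 = -8x - 5/4y^2 - 2y + 8, LT = x.
f_2 = 6/5xz - 3y - 6/5, LT = xz.

S(f_1,f_2): lcm = xz. S = 5/32y^2z + 1/4yz + 5/2y - z + 1.
  leading term y^2z: no divisor's leading term divides it; move 5/32y^2z to the remainder.
  leading term yz: no divisor's leading term divides it; move 1/4yz to the remainder.
  leading term y: no divisor's leading term divides it; move 5/2y to the remainder.
  leading term z: no divisor's leading term divides it; move -z to the remainder.
  leading term 1: no divisor's leading term divides it; move 1 to the remainder.
  remainder 5/32y^2z + 1/4yz + 5/2y - z + 1 ≠ 0; add h_3 = 5/32y^2z + 1/4yz + 5/2y - z + 1 to the basis.

S(f_1,h_3): leading monomials are coprime, so the S-polynomial reduces to 0 (Buchberger's first criterion).
S(f_2,h_3): lcm = xy^2z. S = -8/5xyz - 16xy + 32/5xz - 32/5x - 5/2y^3 - y^2.
  leading term xyz: subtract (1/5yz)·f_1 from -8/5xyz - 16xy + 32/5xz - 32/5x - 5/2y^3 - y^2 → -16xy + 32/5xz - 32/5x + 1/4y^3z - 5/2y^3 + 2/5y^2z - y^2 - 8/5yz
  leading term xy: subtract (2y)·f_1 from -16xy + 32/5xz - 32/5x + 1/4y^3z - 5/2y^3 + 2/5y^2z - y^2 - 8/5yz → 32/5xz - 32/5x + 1/4y^3z + 2/5y^2z + 3y^2 - 8/5yz - 16y
  leading term xz: subtract (-4/5z)·f_1 from 32/5xz - 32/5x + 1/4y^3z + 2/5y^2z + 3y^2 - 8/5yz - 16y → -32/5x + 1/4y^3z - 3/5y^2z + 3y^2 - 16/5yz - 16y + 32/5z
  leading term x: subtract (4/5)·f_1 from -32/5x + 1/4y^3z - 3/5y^2z + 3y^2 - 16/5yz - 16y + 32/5z → 1/4y^3z - 3/5y^2z + 4y^2 - 16/5yz - 72/5y + 32/5z - 32/5
  leading term y^3z: subtract (8/5y)·h_3 from 1/4y^3z - 3/5y^2z + 4y^2 - 16/5yz - 72/5y + 32/5z - 32/5 → -y^2z - 8/5yz - 16y + 32/5z - 32/5
  leading term y^2z: subtract (-32/5)·h_3 from -y^2z - 8/5yz - 16y + 32/5z - 32/5 → 0
  remainder 0.

Every S-polynomial of the final basis reduces to 0, so we have a Gröbner basis.
Inter-reduce: drop elements whose leading term is divisible by another's, tail-reduce, and make monic.
Reduced Gröbner basis: {x + 5/32y^2 + 1/4y - 1, y^2z + 8/5yz + 16y - 32/5z + 32/5}.
Label its elements g_1 = x + 5/32y^2 + 1/4y - 1, g_2 = y^2z + 8/5yz + 16y - 32/5z + 32/5.

Reduce p = 8xy + 5/4y^3 + 2y^2 - 8y modulo G:
  leading term xy: subtract (8y)·g_1 from 8xy + 5/4y^3 + 2y^2 - 8y → 0
  normal form = 0.
Since the normal form is 0, p ∈ I.

8xy + 5/4y^3 + 2y^2 - 8y lies in I (it reduces to 0).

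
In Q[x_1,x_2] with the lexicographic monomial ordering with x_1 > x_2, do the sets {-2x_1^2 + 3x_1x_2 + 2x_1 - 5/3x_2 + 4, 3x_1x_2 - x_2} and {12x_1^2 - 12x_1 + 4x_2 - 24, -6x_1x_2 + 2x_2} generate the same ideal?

Since reduced Gröbner bases are canonical representatives of ideals under a given ordering, it suffices to compute and compare them.
Buchberger on the first generating set:
f_1 = -2x_1^2 + 3x_1x_2 + 2x_1 - 5/3x_2 + 4, LT = x_1^2.
f_2 = 3x_1x_2 - x_2, LT = x_1x_2.

S(f_1,f_2): lcm = x_1^2x_2. S = -3/2x_1x_2^2 - 2/3x_1x_2 + 5/6x_2^2 - 2x_2.
  leading term x_1x_2^2: subtract (-1/2x_2)·f_2 from -3/2x_1x_2^2 - 2/3x_1x_2 + 5/6x_2^2 - 2x_2 → -2/3x_1x_2 + 1/3x_2^2 - 2x_2
  leading term x_1x_2: subtract (-2/9)·f_2 from -2/3x_1x_2 + 1/3x_2^2 - 2x_2 → 1/3x_2^2 - 20/9x_2
  leading term x_2^2: no divisor's leading term divides it; move 1/3x_2^2 to the remainder.
  leading term x_2: no divisor's leading term divides it; move -20/9x_2 to the remainder.
  remainder 1/3x_2^2 - 20/9x_2 ≠ 0; add g_3 = 1/3x_2^2 - 20/9x_2 to the basis.

The other S-polynomials (S(f_1,g_3), S(f_2,g_3)) all reduce to 0 modulo the current basis, so we have a Gröbner basis.
Inter-reduce: drop elements whose leading term is divisible by another's, tail-reduce, and make monic.
Reduced Gröbner basis: {x_1^2 - x_1 + 1/3x_2 - 2, x_1x_2 - 1/3x_2, x_2^2 - 20/3x_2}.

Buchberger on the second generating set:
h_1 = 12x_1^2 - 12x_1 + 4x_2 - 24, LT = x_1^2.
h_2 = -6x_1x_2 + 2x_2, LT = x_1x_2.

S(h_1,h_2): lcm = x_1^2x_2. S = -2/3x_1x_2 + 1/3x_2^2 - 2x_2.
  leading term x_1x_2: subtract (1/9)·h_2 from -2/3x_1x_2 + 1/3x_2^2 - 2x_2 → 1/3x_2^2 - 20/9x_2
  leading term x_2^2: no divisor's leading term divides it; move 1/3x_2^2 to the remainder.
  leading term x_2: no divisor's leading term divides it; move -20/9x_2 to the remainder.
  remainder 1/3x_2^2 - 20/9x_2 ≠ 0; add k_3 = 1/3x_2^2 - 20/9x_2 to the basis.

The other S-polynomials (S(h_1,k_3), S(h_2,k_3)) all reduce to 0 modulo the current basis, so we have a Gröbner basis.
Inter-reduce: drop elements whose leading term is divisible by another's, tail-reduce, and make monic.
Reduced Gröbner basis: {x_1^2 - x_1 + 1/3x_2 - 2, x_1x_2 - 1/3x_2, x_2^2 - 20/3x_2}.

Same reduced basis, so the two generating sets span the same ideal.

Yes, the ideals are equal.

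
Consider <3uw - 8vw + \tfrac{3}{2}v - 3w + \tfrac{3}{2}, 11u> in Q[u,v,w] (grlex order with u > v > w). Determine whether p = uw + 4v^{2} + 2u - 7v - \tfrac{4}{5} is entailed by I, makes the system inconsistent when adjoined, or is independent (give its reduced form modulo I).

uw + 4v^{2} + 2u - 7v - \tfrac{4}{5} is independent of I; its normal form modulo I is 4v^{2} - 7v - \tfrac{4}{5}.

First compute the reduced Gröbner basis of I by Buchberger's algorithm.
f_1 = 3uw - 8vw + \tfrac{3}{2}v - 3w + \tfrac{3}{2}, LT = uw.
f_2 = 11u, LT = u.

S(f_1,f_2): lcm = uw. S = -\tfrac{8}{3}vw + \tfrac{1}{2}v - w + \tfrac{1}{2}.
  reduce S modulo (f_1, f_2):
  remainder -\tfrac{8}{3}vw + \tfrac{1}{2}v - w + \tfrac{1}{2} ≠ 0; add h_3 = -\tfrac{8}{3}vw + \tfrac{1}{2}v - w + \tfrac{1}{2} to the basis.

The other S-polynomials (S(f_1,h_3), S(f_2,h_3)) all reduce to 0 modulo the current basis, so we have a Gröbner basis.
Inter-reduce: drop elements whose leading term is divisible by another's, tail-reduce, and make monic.
Reduced Gröbner basis: {vw - \tfrac{3}{16}v + \tfrac{3}{8}w - \tfrac{3}{16}, u}.
Label its elements g_1 = vw - \tfrac{3}{16}v + \tfrac{3}{8}w - \tfrac{3}{16}, g_2 = u.

Reduce p = uw + 4v^{2} + 2u - 7v - \tfrac{4}{5} modulo G:
  leading term uw: subtract (w)·g_2 from uw + 4v^{2} + 2u - 7v - \tfrac{4}{5} → 4v^{2} + 2u - 7v - \tfrac{4}{5}
  leading term v^{2}: no divisor's leading term divides it; move 4v^{2} to the remainder.
  leading term u: subtract (2)·g_2 from 2u - 7v - \tfrac{4}{5} → -7v - \tfrac{4}{5}
  leading term v: no divisor's leading term divides it; move -7v to the remainder.
  leading term 1: no divisor's leading term divides it; move -\tfrac{4}{5} to the remainder.
  normal form = 4v^{2} - 7v - \tfrac{4}{5}.
The normal form is nonzero, so p ∉ I. Since p minus its normal form lies in I, I + (p) = I + (r) where r = 4v^{2} - 7v - \tfrac{4}{5}; decide whether this ideal is the whole ring.
Run Buchberger on G together with r (pairs among the g_i already reduce to 0 since G is a Gröbner basis):
g_1 = vw - \tfrac{3}{16}v + \tfrac{3}{8}w - \tfrac{3}{16}, LT = vw.
g_2 = u, LT = u.
r = 4v^{2} - 7v - \tfrac{4}{5}, LT = v^{2}.

S(g_1,r): lcm = v^{2}w. S = -\tfrac{3}{16}v^{2} + \tfrac{17}{8}vw - \tfrac{3}{16}v + \tfrac{1}{5}w.
  reduce S modulo (g_1, g_2, r):
  remainder -\tfrac{15}{128}v - \tfrac{191}{320}w + \tfrac{231}{640} ≠ 0; add m_4 = -\tfrac{15}{128}v - \tfrac{191}{320}w + \tfrac{231}{640} to the basis.

S(g_1,m_4): lcm = vw. S = -\tfrac{382}{75}w^{2} - \tfrac{3}{16}v + \tfrac{691}{200}w - \tfrac{3}{16}.
  reduce S modulo (g_1, g_2, r, m_4):
  remainder -\tfrac{382}{75}w^{2} + \tfrac{441}{100}w - \tfrac{153}{200} ≠ 0; add m_5 = -\tfrac{382}{75}w^{2} + \tfrac{441}{100}w - \tfrac{153}{200} to the basis.

The other S-polynomials (S(g_1,g_2), S(g_2,r), S(g_2,m_4), S(r,m_4), S(g_1,m_5), S(g_2,m_5), S(r,m_5), S(m_4,m_5)) all reduce to 0 modulo the current basis, so we have a Gröbner basis.
Inter-reduce: drop elements whose leading term is divisible by another's, tail-reduce, and make monic.
Reduced Gröbner basis: {w^{2} - \tfrac{1323}{1528}w + \tfrac{459}{3056}, u, v + \tfrac{382}{75}w - \tfrac{77}{25}}.
The reduced Gröbner basis of I + (p) is {w^{2} - \tfrac{1323}{1528}w + \tfrac{459}{3056}, u, v + \tfrac{382}{75}w - \tfrac{77}{25}} ≠ {1}, a proper ideal, so the enlarged system stays consistent: p is independent of I, with normal form 4v^{2} - 7v - \tfrac{4}{5}.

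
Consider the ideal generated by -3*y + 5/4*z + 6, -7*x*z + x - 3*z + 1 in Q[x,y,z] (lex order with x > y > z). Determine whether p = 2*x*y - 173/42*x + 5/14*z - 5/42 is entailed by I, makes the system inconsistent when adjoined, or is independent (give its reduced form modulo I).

First compute the reduced Gröbner basis of I by Buchberger's algorithm.
f_1 = -3*y + 5/4*z + 6, LT = y.
f_2 = -7*x*z + x - 3*z + 1, LT = x*z.

The S-polynomials (S(f_1,f_2)) all reduce to 0 modulo the current basis, so we have a Gröbner basis.
Inter-reduce: drop elements whose leading term is divisible by another's, tail-reduce, and make monic.
Reduced Gröbner basis: {x*z - 1/7*x + 3/7*z - 1/7, y - 5/12*z - 2}.
Label its elements g_1 = x*z - 1/7*x + 3/7*z - 1/7, g_2 = y - 5/12*z - 2.

Reduce p = 2*x*y - 173/42*x + 5/14*z - 5/42 modulo G:
  leading term x*y: subtract (2*x)·g_2 from 2*x*y - 173/42*x + 5/14*z - 5/42 → 5/6*x*z - 5/42*x + 5/14*z - 5/42
  leading term x*z: subtract (5/6)·g_1 from 5/6*x*z - 5/42*x + 5/14*z - 5/42 → 0
  normal form = 0.
Since the normal form is 0, p ∈ I.

2*x*y - 173/42*x + 5/14*z - 5/42 lies in I (it reduces to 0).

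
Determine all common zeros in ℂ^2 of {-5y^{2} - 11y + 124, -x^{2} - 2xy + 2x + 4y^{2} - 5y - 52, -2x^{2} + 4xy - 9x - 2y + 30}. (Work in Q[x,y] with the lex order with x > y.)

Compute a lex Gröbner basis by Buchberger's algorithm.
f_1 = -5y^{2} - 11y + 124, LT = y^{2}.
f_2 = -x^{2} - 2xy + 2x + 4y^{2} - 5y - 52, LT = x^{2}.
f_3 = -2x^{2} + 4xy - 9x - 2y + 30, LT = x^{2}.

S(f_2,f_3): lcm = x^{2}. S = 4xy - \tfrac{13}{2}x - 4y^{2} + 4y + 67.
  leading term xy: no divisor's leading term divides it; move 4xy to the remainder.
  leading term x: no divisor's leading term divides it; move -\tfrac{13}{2}x to the remainder.
  leading term y^{2}: subtract (\tfrac{4}{5})·f_1 from -4y^{2} + 4y + 67 → \tfrac{64}{5}y - \tfrac{161}{5}
  leading term y: no divisor's leading term divides it; move \tfrac{64}{5}y to the remainder.
  leading term 1: no divisor's leading term divides it; move -\tfrac{161}{5} to the remainder.
  remainder 4xy - \tfrac{13}{2}x + \tfrac{64}{5}y - \tfrac{161}{5} ≠ 0; add h_4 = 4xy - \tfrac{13}{2}x + \tfrac{64}{5}y - \tfrac{161}{5} to the basis.

S(f_1,h_4): lcm = xy^{2}. S = \tfrac{153}{40}xy - \tfrac{124}{5}x - \tfrac{16}{5}y^{2} + \tfrac{161}{20}y.
  leading term xy: subtract (\tfrac{153}{160})·h_4 from \tfrac{153}{40}xy - \tfrac{124}{5}x - \tfrac{16}{5}y^{2} + \tfrac{161}{20}y → -\tfrac{5947}{320}x - \tfrac{16}{5}y^{2} - \tfrac{419}{100}y + \tfrac{24633}{800}
  leading term x: no divisor's leading term divides it; move -\tfrac{5947}{320}x to the remainder.
  leading term y^{2}: subtract (\tfrac{16}{25})·f_1 from -\tfrac{16}{5}y^{2} - \tfrac{419}{100}y + \tfrac{24633}{800} → \tfrac{57}{20}y - \tfrac{7771}{160}
  leading term y: no divisor's leading term divides it; move \tfrac{57}{20}y to the remainder.
  leading term 1: no divisor's leading term divides it; move -\tfrac{7771}{160} to the remainder.
  remainder -\tfrac{5947}{320}x + \tfrac{57}{20}y - \tfrac{7771}{160} ≠ 0; add h_5 = -\tfrac{5947}{320}x + \tfrac{57}{20}y - \tfrac{7771}{160} to the basis.

S(f_2,h_4): lcm = x^{2}y. S = \tfrac{13}{8}x^{2} + 2xy^{2} - \tfrac{26}{5}xy + \tfrac{161}{20}x - 4y^{3} + 5y^{2} + 52y.
  leading term x^{2}: subtract (-\tfrac{13}{8})·f_2 from \tfrac{13}{8}x^{2} + 2xy^{2} - \tfrac{26}{5}xy + \tfrac{161}{20}x - 4y^{3} + 5y^{2} + 52y → 2xy^{2} - \tfrac{169}{20}xy + \tfrac{113}{10}x - 4y^{3} + \tfrac{23}{2}y^{2} + \tfrac{351}{8}y - \tfrac{169}{2}
  leading term xy^{2}: subtract (-\tfrac{2}{5}x)·f_1 from 2xy^{2} - \tfrac{169}{20}xy + \tfrac{113}{10}x - 4y^{3} + \tfrac{23}{2}y^{2} + \tfrac{351}{8}y - \tfrac{169}{2} → -\tfrac{257}{20}xy + \tfrac{609}{10}x - 4y^{3} + \tfrac{23}{2}y^{2} + \tfrac{351}{8}y - \tfrac{169}{2}
  leading term xy: subtract (-\tfrac{257}{80})·h_4 from -\tfrac{257}{20}xy + \tfrac{609}{10}x - 4y^{3} + \tfrac{23}{2}y^{2} + \tfrac{351}{8}y - \tfrac{169}{2} → \tfrac{6403}{160}x - 4y^{3} + \tfrac{23}{2}y^{2} + \tfrac{16999}{200}y - \tfrac{75177}{400}
  leading term x: subtract (-\tfrac{674}{313})·h_5 from \tfrac{6403}{160}x - 4y^{3} + \tfrac{23}{2}y^{2} + \tfrac{16999}{200}y - \tfrac{75177}{400} → -4y^{3} + \tfrac{23}{2}y^{2} + \tfrac{5704867}{62600}y - \tfrac{4578067}{15650}
  leading term y^{3}: subtract (\tfrac{4}{5}y)·f_1 from -4y^{3} + \tfrac{23}{2}y^{2} + \tfrac{5704867}{62600}y - \tfrac{4578067}{15650} → \tfrac{203}{10}y^{2} - \tfrac{505053}{62600}y - \tfrac{4578067}{15650}
  leading term y^{2}: subtract (-\tfrac{203}{50})·f_1 from \tfrac{203}{10}y^{2} - \tfrac{505053}{62600}y - \tfrac{4578067}{15650} → -\tfrac{3300769}{62600}y + \tfrac{3300769}{15650}
  leading term y: no divisor's leading term divides it; move -\tfrac{3300769}{62600}y to the remainder.
  leading term 1: no divisor's leading term divides it; move \tfrac{3300769}{15650} to the remainder.
  remainder -\tfrac{3300769}{62600}y + \tfrac{3300769}{15650} ≠ 0; add h_6 = -\tfrac{3300769}{62600}y + \tfrac{3300769}{15650} to the basis.

The other S-polynomials (S(f_1,f_2), S(f_1,f_3), S(f_3,h_4), S(f_1,h_5), S(f_2,h_5), S(f_3,h_5), S(h_4,h_5), S(f_1,h_6), S(f_2,h_6), S(f_3,h_6), S(h_4,h_6), S(h_5,h_6)) all reduce to 0 modulo the current basis, so we have a Gröbner basis.
Inter-reduce: drop elements whose leading term is divisible by another's, tail-reduce, and make monic.
Reduced Gröbner basis: {x + 2, y - 4}.

From the last basis element, y - 4 = 0, so y takes values in {4}. Each choice, substituted upward through the basis, yields the corresponding point(s) of the solution set.
  y = 4: the earlier basis element becomes x + 2 = 0, giving x = -2 — point (-2, 4).
Substituting each solution back into the original system confirms all equations vanish.

{(-2, 4)}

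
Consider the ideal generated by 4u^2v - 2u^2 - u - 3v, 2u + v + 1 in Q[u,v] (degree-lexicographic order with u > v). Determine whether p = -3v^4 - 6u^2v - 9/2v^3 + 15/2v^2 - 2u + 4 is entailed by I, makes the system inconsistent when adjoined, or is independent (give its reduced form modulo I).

-3v^4 - 6u^2v - 9/2v^3 + 15/2v^2 - 2u + 4 is independent of I; its normal form modulo I is -3/4v^2 - 17/4v + 5.

First compute the reduced Gröbner basis of I by Buchberger's algorithm.
f_1 = 4u^2v - 2u^2 - u - 3v, LT = u^2v.
f_2 = 2u + v + 1, LT = u.

S(f_1,f_2): lcm = u^2v. S = -1/2uv^2 - 1/2u^2 - 1/2uv - 1/4u - 3/4v.
  reduce S modulo (f_1, f_2):
  remainder 1/4v^3 + 3/8v^2 - 5/8v ≠ 0; add h_3 = 1/4v^3 + 3/8v^2 - 5/8v to the basis.

The other S-polynomials (S(f_1,h_3), S(f_2,h_3)) all reduce to 0 modulo the current basis, so we have a Gröbner basis.
Inter-reduce: drop elements whose leading term is divisible by another's, tail-reduce, and make monic.
Reduced Gröbner basis: {v^3 + 3/2v^2 - 5/2v, u + 1/2v + 1/2}.
Label its elements g_1 = v^3 + 3/2v^2 - 5/2v, g_2 = u + 1/2v + 1/2.

Reduce p = -3v^4 - 6u^2v - 9/2v^3 + 15/2v^2 - 2u + 4 modulo G:
  leading term v^4: subtract (-3v)·g_1 from -3v^4 - 6u^2v - 9/2v^3 + 15/2v^2 - 2u + 4 → -6u^2v - 2u + 4
  leading term u^2v: subtract (-6uv)·g_2 from -6u^2v - 2u + 4 → 3uv^2 + 3uv - 2u + 4
  leading term uv^2: subtract (3v^2)·g_2 from 3uv^2 + 3uv - 2u + 4 → -3/2v^3 + 3uv - 3/2v^2 - 2u + 4
  leading term v^3: subtract (-3/2)·g_1 from -3/2v^3 + 3uv - 3/2v^2 - 2u + 4 → 3uv + 3/4v^2 - 2u - 15/4v + 4
  leading term uv: subtract (3v)·g_2 from 3uv + 3/4v^2 - 2u - 15/4v + 4 → -3/4v^2 - 2u - 21/4v + 4
  leading term v^2: no divisor's leading term divides it; move -3/4v^2 to the remainder.
  leading term u: subtract (-2)·g_2 from -2u - 21/4v + 4 → -17/4v + 5
  leading term v: no divisor's leading term divides it; move -17/4v to the remainder.
  leading term 1: no divisor's leading term divides it; move 5 to the remainder.
  normal form = -3/4v^2 - 17/4v + 5.
The normal form is nonzero, so p ∉ I. Since p minus its normal form lies in I, I + (p) = I + (r) where r = -3/4v^2 - 17/4v + 5; decide whether this ideal is the whole ring.
Run Buchberger on G together with r (pairs among the g_i already reduce to 0 since G is a Gröbner basis):
g_1 = v^3 + 3/2v^2 - 5/2v, LT = v^3.
g_2 = u + 1/2v + 1/2, LT = u.
r = -3/4v^2 - 17/4v + 5, LT = v^2.

S(g_1,r): lcm = v^3. S = -25/6v^2 + 25/6v.
  reduce S modulo (g_1, g_2, r):
  remainder 250/9v - 250/9 ≠ 0; add m_4 = 250/9v - 250/9 to the basis.

The other S-polynomials (S(g_1,g_2), S(g_2,r), S(g_1,m_4), S(g_2,m_4), S(r,m_4)) all reduce to 0 modulo the current basis, so we have a Gröbner basis.
Inter-reduce: drop elements whose leading term is divisible by another's, tail-reduce, and make monic.
Reduced Gröbner basis: {u + 1, v - 1}.
The reduced Gröbner basis of I + (p) is {u + 1, v - 1} ≠ {1}, a proper ideal, so the enlarged system stays consistent: p is independent of I, with normal form -3/4v^2 - 17/4v + 5.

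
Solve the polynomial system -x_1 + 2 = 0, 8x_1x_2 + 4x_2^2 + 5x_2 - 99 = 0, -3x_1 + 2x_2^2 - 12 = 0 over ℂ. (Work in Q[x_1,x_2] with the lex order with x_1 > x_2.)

Compute a lex Gröbner basis by Buchberger's algorithm.
f_1 = -x_1 + 2, LT = x_1.
f_2 = 8x_1x_2 + 4x_2^2 + 5x_2 - 99, LT = x_1x_2.
f_3 = -3x_1 + 2x_2^2 - 12, LT = x_1.

S(f_1,f_2): lcm = x_1x_2. S = -1/2x_2^2 - 21/8x_2 + 99/8.
  leading term x_2^2: no divisor's leading term divides it; move -1/2x_2^2 to the remainder.
  leading term x_2: no divisor's leading term divides it; move -21/8x_2 to the remainder.
  leading term 1: no divisor's leading term divides it; move 99/8 to the remainder.
  remainder -1/2x_2^2 - 21/8x_2 + 99/8 ≠ 0; add h_4 = -1/2x_2^2 - 21/8x_2 + 99/8 to the basis.

S(f_1,f_3): lcm = x_1. S = 2/3x_2^2 - 6.
  leading term x_2^2: subtract (-4/3)·h_4 from 2/3x_2^2 - 6 → -7/2x_2 + 21/2
  leading term x_2: no divisor's leading term divides it; move -7/2x_2 to the remainder.
  leading term 1: no divisor's leading term divides it; move 21/2 to the remainder.
  remainder -7/2x_2 + 21/2 ≠ 0; add h_5 = -7/2x_2 + 21/2 to the basis.

S(f_2,f_3): lcm = x_1x_2. S = 2/3x_2^3 + 1/2x_2^2 - 27/8x_2 - 99/8.
  leading term x_2^3: subtract (-4/3x_2)·h_4 from 2/3x_2^3 + 1/2x_2^2 - 27/8x_2 - 99/8 → -3x_2^2 + 105/8x_2 - 99/8
  leading term x_2^2: subtract (6)·h_4 from -3x_2^2 + 105/8x_2 - 99/8 → 231/8x_2 - 693/8
  leading term x_2: subtract (-33/4)·h_5 from 231/8x_2 - 693/8 → 0
  remainder 0.

S(f_1,h_4): leading monomials are coprime, so the S-polynomial reduces to 0 (Buchberger's first criterion).
S(f_2,h_4): lcm = x_1x_2^2. S = -21/4x_1x_2 + 99/4x_1 + 1/2x_2^3 + 5/8x_2^2 - 99/8x_2.
  leading term x_1x_2: subtract (21/4x_2)·f_1 from -21/4x_1x_2 + 99/4x_1 + 1/2x_2^3 + 5/8x_2^2 - 99/8x_2 → 99/4x_1 + 1/2x_2^3 + 5/8x_2^2 - 183/8x_2
  leading term x_1: subtract (-99/4)·f_1 from 99/4x_1 + 1/2x_2^3 + 5/8x_2^2 - 183/8x_2 → 1/2x_2^3 + 5/8x_2^2 - 183/8x_2 + 99/2
  leading term x_2^3: subtract (-x_2)·h_4 from 1/2x_2^3 + 5/8x_2^2 - 183/8x_2 + 99/2 → -2x_2^2 - 21/2x_2 + 99/2
  leading term x_2^2: subtract (4)·h_4 from -2x_2^2 - 21/2x_2 + 99/2 → 0
  remainder 0.

S(f_3,h_4): leading monomials are coprime, so the S-polynomial reduces to 0 (Buchberger's first criterion).
S(f_1,h_5): leading monomials are coprime, so the S-polynomial reduces to 0 (Buchberger's first criterion).
S(f_2,h_5): lcm = x_1x_2. S = 3x_1 + 1/2x_2^2 + 5/8x_2 - 99/8.
  leading term x_1: subtract (-3)·f_1 from 3x_1 + 1/2x_2^2 + 5/8x_2 - 99/8 → 1/2x_2^2 + 5/8x_2 - 51/8
  leading term x_2^2: subtract (-1)·h_4 from 1/2x_2^2 + 5/8x_2 - 51/8 → -2x_2 + 6
  leading term x_2: subtract (4/7)·h_5 from -2x_2 + 6 → 0
  remainder 0.

S(f_3,h_5): leading monomials are coprime, so the S-polynomial reduces to 0 (Buchberger's first criterion).
S(h_4,h_5): lcm = x_2^2. S = 33/4x_2 - 99/4.
  leading term x_2: subtract (-33/14)·h_5 from 33/4x_2 - 99/4 → 0
  remainder 0.

Every S-polynomial of the final basis reduces to 0, so we have a Gröbner basis.
Inter-reduce: drop elements whose leading term is divisible by another's, tail-reduce, and make monic.
Reduced Gröbner basis: {x_1 - 2, x_2 - 3}.

The lex basis is triangular: the last element involves only x_2. Solving x_2 - 3 = 0 gives x_2 ∈ {3}; substituting each value into the earlier elements determines the remaining variables.
  x_2 = 3: the earlier basis element becomes x_1 - 2 = 0, giving x_1 = 2 — point (2, 3).

{(2, 3)}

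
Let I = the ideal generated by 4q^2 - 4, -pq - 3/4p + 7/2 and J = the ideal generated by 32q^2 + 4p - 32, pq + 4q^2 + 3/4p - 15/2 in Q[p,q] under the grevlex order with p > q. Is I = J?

Equality of ideals is decidable: compute both reduced Gröbner bases (unique for the ordering) and check whether they agree.
Buchberger on the first generating set:
f_1 = 4q^2 - 4, LT = q^2.
f_2 = -pq - 3/4p + 7/2, LT = pq.

S(f_1,f_2): lcm = pq^2. S = -3/4pq - p + 7/2q.
  reduce S modulo (f_1, f_2):
  remainder -7/16p + 7/2q - 21/8 ≠ 0; add g_3 = -7/16p + 7/2q - 21/8 to the basis.

The other S-polynomials (S(f_1,g_3), S(f_2,g_3)) all reduce to 0 modulo the current basis, so we have a Gröbner basis.
Inter-reduce: drop elements whose leading term is divisible by another's, tail-reduce, and make monic.
Reduced Gröbner basis: {q^2 - 1, p - 8q + 6}.

Buchberger on the second generating set:
h_1 = 32q^2 + 4p - 32, LT = q^2.
h_2 = pq + 4q^2 + 3/4p - 15/2, LT = pq.

S(h_1,h_2): lcm = pq^2. S = -4q^3 + 1/8p^2 - 3/4pq - p + 15/2q.
  reduce S modulo (h_1, h_2):
  remainder 1/8p^2 - 15/16p + 7/2q - 7/8 ≠ 0; add k_3 = 1/8p^2 - 15/16p + 7/2q - 7/8 to the basis.

The other S-polynomials (S(h_1,k_3), S(h_2,k_3)) all reduce to 0 modulo the current basis, so we have a Gröbner basis.
Inter-reduce: drop elements whose leading term is divisible by another's, tail-reduce, and make monic.
Reduced Gröbner basis: {p^2 - 15/2p + 28q - 7, pq + 1/4p - 7/2, q^2 + 1/8p - 1}.

These differ, so the ideals are not equal.

No, the ideals differ.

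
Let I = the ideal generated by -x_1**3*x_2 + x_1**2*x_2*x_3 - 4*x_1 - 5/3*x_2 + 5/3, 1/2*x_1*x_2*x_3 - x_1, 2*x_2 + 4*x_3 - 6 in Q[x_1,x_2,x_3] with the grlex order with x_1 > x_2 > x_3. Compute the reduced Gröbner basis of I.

G = {x_1**3 - x_1**2*x_3 + 2*x_1*x_3 - 5/3*x_3**2 + 5/3*x_3, x_1*x_3**2 - 3/2*x_1*x_3 + x_1, x_3**3 - 5/2*x_3**2 + 5/2*x_3 - 1, x_2 + 2*x_3 - 3}

The reduced Gröbner basis is the canonical form of the ideal for this ordering.

f_1 = -x_1**3*x_2 + x_1**2*x_2*x_3 - 4*x_1 - 5/3*x_2 + 5/3, LT = x_1**3*x_2.
f_2 = 1/2*x_1*x_2*x_3 - x_1, LT = x_1*x_2*x_3.
f_3 = 2*x_2 + 4*x_3 - 6, LT = x_2.

S(f_1,f_2): lcm = x_1**3*x_2*x_3. S = -x_1**2*x_2*x_3**2 + 2*x_1**3 + 4*x_1*x_3 + 5/3*x_2*x_3 - 5/3*x_3.
  reduce S modulo (f_1, f_2, f_3):
  remainder 2*x_1**3 - 2*x_1**2*x_3 + 4*x_1*x_3 - 10/3*x_3**2 + 10/3*x_3 ≠ 0; add g_4 = 2*x_1**3 - 2*x_1**2*x_3 + 4*x_1*x_3 - 10/3*x_3**2 + 10/3*x_3 to the basis.

S(f_1,f_3): lcm = x_1**3*x_2. S = -2*x_1**3*x_3 - x_1**2*x_2*x_3 + 3*x_1**3 + 4*x_1 + 5/3*x_2 - 5/3.
  reduce S modulo (f_1, f_2, f_3, g_4):
  remainder -2*x_1**2*x_3**2 + 3*x_1**2*x_3 + 4*x_1*x_3**2 - 10/3*x_3**3 - 2*x_1**2 - 6*x_1*x_3 + 25/3*x_3**2 + 4*x_1 - 25/3*x_3 + 10/3 ≠ 0; add g_5 = -2*x_1**2*x_3**2 + 3*x_1**2*x_3 + 4*x_1*x_3**2 - 10/3*x_3**3 - 2*x_1**2 - 6*x_1*x_3 + 25/3*x_3**2 + 4*x_1 - 25/3*x_3 + 10/3 to the basis.

S(f_2,f_3): lcm = x_1*x_2*x_3. S = -2*x_1*x_3**2 + 3*x_1*x_3 - 2*x_1.
  reduce S modulo (f_1, f_2, f_3, g_4, g_5):
  remainder -2*x_1*x_3**2 + 3*x_1*x_3 - 2*x_1 ≠ 0; add g_6 = -2*x_1*x_3**2 + 3*x_1*x_3 - 2*x_1 to the basis.

S(f_1,g_4): lcm = x_1**3*x_2. S = -2*x_1*x_2*x_3 + 5/3*x_2*x_3**2 - 5/3*x_2*x_3 + 4*x_1 + 5/3*x_2 - 5/3.
  reduce S modulo (f_1, f_2, f_3, g_4, g_5, g_6):
  remainder -10/3*x_3**3 + 25/3*x_3**2 - 25/3*x_3 + 10/3 ≠ 0; add g_7 = -10/3*x_3**3 + 25/3*x_3**2 - 25/3*x_3 + 10/3 to the basis.

The other S-polynomials (S(f_2,g_4), S(f_3,g_4), S(f_1,g_5), S(f_2,g_5), S(f_3,g_5), S(g_4,g_5), S(f_1,g_6), S(f_2,g_6), S(f_3,g_6), S(g_4,g_6), S(g_5,g_6), S(f_1,g_7), S(f_2,g_7), S(f_3,g_7), S(g_4,g_7), S(g_5,g_7), S(g_6,g_7)) all reduce to 0 modulo the current basis, so we have a Gröbner basis.
Inter-reduce: drop elements whose leading term is divisible by another's, tail-reduce, and make monic.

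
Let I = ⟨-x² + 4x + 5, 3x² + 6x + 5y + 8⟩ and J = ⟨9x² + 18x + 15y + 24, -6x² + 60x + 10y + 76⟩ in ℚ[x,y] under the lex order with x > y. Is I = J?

Yes, the ideals are equal.

For a fixed monomial order, each ideal has a unique reduced Gröbner basis; comparing bases decides equality.
Buchberger on the first generating set:
f_1 = -x² + 4x + 5, LT = x².
f_2 = 3x² + 6x + 5y + 8, LT = x².

S(f_1,f_2): lcm = x². S = -6x - 5/3y - 23/3.
  leading term x: no divisor's leading term divides it; move -6x to the remainder.
  leading term y: no divisor's leading term divides it; move -5/3y to the remainder.
  leading term 1: no divisor's leading term divides it; move -23/3 to the remainder.
  remainder -6x - 5/3y - 23/3 ≠ 0; add g_3 = -6x - 5/3y - 23/3 to the basis.

S(f_1,g_3): lcm = x². S = -5/18xy - 95/18x - 5.
  leading term xy: subtract (5/108y)·g_3 from -5/18xy - 95/18x - 5 → -95/18x + 25/324y² + 115/324y - 5
  leading term x: subtract (95/108)·g_3 from -95/18x + 25/324y² + 115/324y - 5 → 25/324y² + 295/162y + 565/324
  leading term y²: no divisor's leading term divides it; move 25/324y² to the remainder.
  leading term y: no divisor's leading term divides it; move 295/162y to the remainder.
  leading term 1: no divisor's leading term divides it; move 565/324 to the remainder.
  remainder 25/324y² + 295/162y + 565/324 ≠ 0; add g_4 = 25/324y² + 295/162y + 565/324 to the basis.

The other S-polynomials (S(f_2,g_3), S(f_1,g_4), S(f_2,g_4), S(g_3,g_4)) all reduce to 0 modulo the current basis, so we have a Gröbner basis.
Inter-reduce: drop elements whose leading term is divisible by another's, tail-reduce, and make monic.
Reduced Gröbner basis: {x + 5/18y + 23/18, y² + 118/5y + 113/5}.

Buchberger on the second generating set:
h_1 = 9x² + 18x + 15y + 24, LT = x².
h_2 = -6x² + 60x + 10y + 76, LT = x².

S(h_1,h_2): lcm = x². S = 12x + 10/3y + 46/3.
  leading term x: no divisor's leading term divides it; move 12x to the remainder.
  leading term y: no divisor's leading term divides it; move 10/3y to the remainder.
  leading term 1: no divisor's leading term divides it; move 46/3 to the remainder.
  remainder 12x + 10/3y + 46/3 ≠ 0; add k_3 = 12x + 10/3y + 46/3 to the basis.

S(h_1,k_3): lcm = x². S = -5/18xy + 13/18x + 5/3y + 8/3.
  leading term xy: subtract (-5/216y)·k_3 from -5/18xy + 13/18x + 5/3y + 8/3 → 13/18x + 25/324y² + 655/324y + 8/3
  leading term x: subtract (13/216)·k_3 from 13/18x + 25/324y² + 655/324y + 8/3 → 25/324y² + 295/162y + 565/324
  leading term y²: no divisor's leading term divides it; move 25/324y² to the remainder.
  leading term y: no divisor's leading term divides it; move 295/162y to the remainder.
  leading term 1: no divisor's leading term divides it; move 565/324 to the remainder.
  remainder 25/324y² + 295/162y + 565/324 ≠ 0; add k_4 = 25/324y² + 295/162y + 565/324 to the basis.

The other S-polynomials (S(h_2,k_3), S(h_1,k_4), S(h_2,k_4), S(k_3,k_4)) all reduce to 0 modulo the current basis, so we have a Gröbner basis.
Inter-reduce: drop elements whose leading term is divisible by another's, tail-reduce, and make monic.
Reduced Gröbner basis: {x + 5/18y + 23/18, y² + 118/5y + 113/5}.

These coincide, so the ideals are equal.
The same test decides containment: I ⊆ J iff every generator of I reduces to 0 modulo a Gröbner basis of J.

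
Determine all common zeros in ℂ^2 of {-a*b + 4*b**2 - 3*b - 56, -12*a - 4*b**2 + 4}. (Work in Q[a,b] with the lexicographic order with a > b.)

{(-5, -4), (-73/3 + 8*sqrt(58)/3, -4 + sqrt(58)), (-73/3 - 8*sqrt(58)/3, -sqrt(58) - 4)}

Compute a lex Gröbner basis by Buchberger's algorithm.
f_1 = -a*b + 4*b**2 - 3*b - 56, LT = a*b.
f_2 = -12*a - 4*b**2 + 4, LT = a.

S(f_1,f_2): lcm = a*b. S = -1/3*b**3 - 4*b**2 + 10/3*b + 56.
  leading term b**3: no divisor's leading term divides it; move -1/3*b**3 to the remainder.
  leading term b**2: no divisor's leading term divides it; move -4*b**2 to the remainder.
  leading term b: no divisor's leading term divides it; move 10/3*b to the remainder.
  leading term 1: no divisor's leading term divides it; move 56 to the remainder.
  remainder -1/3*b**3 - 4*b**2 + 10/3*b + 56 ≠ 0; add h_3 = -1/3*b**3 - 4*b**2 + 10/3*b + 56 to the basis.

The other S-polynomials (S(f_1,h_3), S(f_2,h_3)) all reduce to 0 modulo the current basis, so we have a Gröbner basis.
Inter-reduce: drop elements whose leading term is divisible by another's, tail-reduce, and make monic.
Reduced Gröbner basis: {a + 1/3*b**2 - 1/3, b**3 + 12*b**2 - 10*b - 168}.

Elimination: the polynomial b**3 + 12*b**2 - 10*b - 168 lies in the elimination ideal for b, so b ∈ {-4, -4 + sqrt(58), -sqrt(58) - 4}. For each such b, the remaining basis elements (now univariate) give the rest of the solution.
  b = -4: the earlier basis element becomes a + 5 = 0, giving a = -5 — point (-5, -4).
  b = -4 + sqrt(58): the earlier basis element becomes a - 8*sqrt(58)/3 + 73/3 = 0, giving a = -73/3 + 8*sqrt(58)/3 — point (-73/3 + 8*sqrt(58)/3, -4 + sqrt(58)).
  b = -sqrt(58) - 4: the earlier basis element becomes a + 8*sqrt(58)/3 + 73/3 = 0, giving a = -73/3 - 8*sqrt(58)/3 — point (-73/3 - 8*sqrt(58)/3, -sqrt(58) - 4).
This is the nonlinear analogue of row-reducing a linear system.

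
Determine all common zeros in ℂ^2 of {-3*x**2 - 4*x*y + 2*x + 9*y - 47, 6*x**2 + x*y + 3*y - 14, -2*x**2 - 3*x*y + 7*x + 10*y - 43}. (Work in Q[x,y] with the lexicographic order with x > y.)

{(-1, 4)}

Compute a lex Gröbner basis by Buchberger's algorithm.
f_1 = -3*x**2 - 4*x*y + 2*x + 9*y - 47, LT = x**2.
f_2 = 6*x**2 + x*y + 3*y - 14, LT = x**2.
f_3 = -2*x**2 - 3*x*y + 7*x + 10*y - 43, LT = x**2.

S(f_1,f_2): lcm = x**2. S = 7/6*x*y - 2/3*x - 7/2*y + 18.
  reduce S modulo (f_1, f_2, f_3):
  remainder 7/6*x*y - 2/3*x - 7/2*y + 18 ≠ 0; add h_4 = 7/6*x*y - 2/3*x - 7/2*y + 18 to the basis.

S(f_1,f_3): lcm = x**2. S = -1/6*x*y + 17/6*x + 2*y - 35/6.
  reduce S modulo (f_1, f_2, f_3, h_4):
  remainder 115/42*x + 3/2*y - 137/42 ≠ 0; add h_5 = 115/42*x + 3/2*y - 137/42 to the basis.

S(f_1,h_4): lcm = x**2*y. S = 4/7*x**2 + 4/3*x*y**2 + 7/3*x*y - 108/7*x - 3*y**2 + 47/3*y.
  reduce S modulo (f_1, f_2, f_3, h_4, h_5):
  remainder y**2 + 27344/2415*y - 148016/2415 ≠ 0; add h_6 = y**2 + 27344/2415*y - 148016/2415 to the basis.

S(f_3,h_4): lcm = x**2*y. S = 4/7*x**2 + 3/2*x*y**2 - 1/2*x*y - 108/7*x - 5*y**2 + 43/2*y.
  reduce S modulo (f_1, f_2, f_3, h_4, h_5, h_6):
  remainder 31126/2415*y - 124504/2415 ≠ 0; add h_7 = 31126/2415*y - 124504/2415 to the basis.

The other S-polynomials (S(f_2,f_3), S(f_2,h_4), S(f_1,h_5), S(f_2,h_5), S(f_3,h_5), S(h_4,h_5), S(f_1,h_6), S(f_2,h_6), S(f_3,h_6), S(h_4,h_6), S(h_5,h_6), S(f_1,h_7), S(f_2,h_7), S(f_3,h_7), S(h_4,h_7), S(h_5,h_7), S(h_6,h_7)) all reduce to 0 modulo the current basis, so we have a Gröbner basis.
Inter-reduce: drop elements whose leading term is divisible by another's, tail-reduce, and make monic.
Reduced Gröbner basis: {x + 1, y - 4}.

From the last basis element, y - 4 = 0, so y takes values in {4}. Each choice, substituted upward through the basis, yields the corresponding point(s) of the solution set.
  y = 4: the earlier basis element becomes x + 1 = 0, giving x = -1 — point (-1, 4).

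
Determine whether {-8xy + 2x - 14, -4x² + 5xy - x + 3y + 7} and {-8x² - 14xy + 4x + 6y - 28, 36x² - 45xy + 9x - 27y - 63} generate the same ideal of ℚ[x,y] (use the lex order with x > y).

Equality of ideals is decidable: compute both reduced Gröbner bases (unique for the ordering) and check whether they agree.
Buchberger on the first generating set:
f_1 = -8xy + 2x - 14, LT = xy.
f_2 = -4x² + 5xy - x + 3y + 7, LT = x².

S(f_1,f_2): lcm = x²y. S = -¼x² + 5/4xy² - ¼xy + 7/4x + ¾y² + 7/4y.
  leading term x²: subtract (1/16)·f_2 from -¼x² + 5/4xy² - ¼xy + 7/4x + ¾y² + 7/4y → 5/4xy² - 9/16xy + 29/16x + ¾y² + 25/16y - 7/16
  leading term xy²: subtract (-5/32y)·f_1 from 5/4xy² - 9/16xy + 29/16x + ¾y² + 25/16y - 7/16 → -¼xy + 29/16x + ¾y² - ⅝y - 7/16
  leading term xy: subtract (1/32)·f_1 from -¼xy + 29/16x + ¾y² - ⅝y - 7/16 → 7/4x + ¾y² - ⅝y
  leading term x: no divisor's leading term divides it; move 7/4x to the remainder.
  leading term y²: no divisor's leading term divides it; move ¾y² to the remainder.
  leading term y: no divisor's leading term divides it; move -⅝y to the remainder.
  remainder 7/4x + ¾y² - ⅝y ≠ 0; add g_3 = 7/4x + ¾y² - ⅝y to the basis.

S(f_1,g_3): lcm = xy. S = -¼x - 3/7y³ + 5/14y² + 7/4.
  leading term x: subtract (-1/7)·g_3 from -¼x - 3/7y³ + 5/14y² + 7/4 → -3/7y³ + 13/28y² - 5/56y + 7/4
  leading term y³: no divisor's leading term divides it; move -3/7y³ to the remainder.
  leading term y²: no divisor's leading term divides it; move 13/28y² to the remainder.
  leading term y: no divisor's leading term divides it; move -5/56y to the remainder.
  leading term 1: no divisor's leading term divides it; move 7/4 to the remainder.
  remainder -3/7y³ + 13/28y² - 5/56y + 7/4 ≠ 0; add g_4 = -3/7y³ + 13/28y² - 5/56y + 7/4 to the basis.

S(f_2,g_3): lcm = x². S = -3/7xy² - 25/28xy + ¼x - ¾y - 7/4.
  leading term xy²: subtract (3/56y)·f_1 from -3/7xy² - 25/28xy + ¼x - ¾y - 7/4 → -xy + ¼x - 7/4
  leading term xy: subtract (⅛)·f_1 from -xy + ¼x - 7/4 → 0
  remainder 0.

S(f_1,g_4): lcm = xy³. S = ⅚xy² - 5/24xy + 49/12x + 7/4y².
  leading term xy²: subtract (-5/48y)·f_1 from ⅚xy² - 5/24xy + 49/12x + 7/4y² → 49/12x + 7/4y² - 35/24y
  leading term x: subtract (7/3)·g_3 from 49/12x + 7/4y² - 35/24y → 0
  remainder 0.

S(f_2,g_4): leading monomials are coprime, so the S-polynomial reduces to 0 (Buchberger's first criterion).
S(g_3,g_4): leading monomials are coprime, so the S-polynomial reduces to 0 (Buchberger's first criterion).
Every S-polynomial of the final basis reduces to 0, so we have a Gröbner basis.
Inter-reduce: drop elements whose leading term is divisible by another's, tail-reduce, and make monic.
Reduced Gröbner basis: {x + 3/7y² - 5/14y, y³ - 13/12y² + 5/24y - 49/12}.

Buchberger on the second generating set:
h_1 = -8x² - 14xy + 4x + 6y - 28, LT = x².
h_2 = 36x² - 45xy + 9x - 27y - 63, LT = x².

S(h_1,h_2): lcm = x². S = 3xy - ¾x + 21/4.
  leading term xy: no divisor's leading term divides it; move 3xy to the remainder.
  leading term x: no divisor's leading term divides it; move -¾x to the remainder.
  leading term 1: no divisor's leading term divides it; move 21/4 to the remainder.
  remainder 3xy - ¾x + 21/4 ≠ 0; add k_3 = 3xy - ¾x + 21/4 to the basis.

S(h_1,k_3): lcm = x²y. S = ¼x² + 7/4xy² - ½xy - 7/4x - ¾y² + 7/2y.
  leading term x²: subtract (-1/32)·h_1 from ¼x² + 7/4xy² - ½xy - 7/4x - ¾y² + 7/2y → 7/4xy² - 15/16xy - 13/8x - ¾y² + 59/16y - ⅞
  leading term xy²: subtract (7/12y)·k_3 from 7/4xy² - 15/16xy - 13/8x - ¾y² + 59/16y - ⅞ → -½xy - 13/8x - ¾y² + ⅝y - ⅞
  leading term xy: subtract (-⅙)·k_3 from -½xy - 13/8x - ¾y² + ⅝y - ⅞ → -7/4x - ¾y² + ⅝y
  leading term x: no divisor's leading term divides it; move -7/4x to the remainder.
  leading term y²: no divisor's leading term divides it; move -¾y² to the remainder.
  leading term y: no divisor's leading term divides it; move ⅝y to the remainder.
  remainder -7/4x - ¾y² + ⅝y ≠ 0; add k_4 = -7/4x - ¾y² + ⅝y to the basis.

S(h_2,k_3): lcm = x²y. S = ¼x² - 5/4xy² + ¼xy - 7/4x - ¾y² - 7/4y.
  leading term x²: subtract (-1/32)·h_1 from ¼x² - 5/4xy² + ¼xy - 7/4x - ¾y² - 7/4y → -5/4xy² - 3/16xy - 13/8x - ¾y² - 25/16y - ⅞
  leading term xy²: subtract (-5/12y)·k_3 from -5/4xy² - 3/16xy - 13/8x - ¾y² - 25/16y - ⅞ → -½xy - 13/8x - ¾y² + ⅝y - ⅞
  leading term xy: subtract (-⅙)·k_3 from -½xy - 13/8x - ¾y² + ⅝y - ⅞ → -7/4x - ¾y² + ⅝y
  leading term x: subtract (1)·k_4 from -7/4x - ¾y² + ⅝y → 0
  remainder 0.

S(h_1,k_4): lcm = x². S = -3/7xy² + 59/28xy - ½x - ¾y + 7/2.
  leading term xy²: subtract (-1/7y)·k_3 from -3/7xy² + 59/28xy - ½x - ¾y + 7/2 → 2xy - ½x + 7/2
  leading term xy: subtract (⅔)·k_3 from 2xy - ½x + 7/2 → 0
  remainder 0.

S(h_2,k_4): lcm = x². S = -3/7xy² - 25/28xy + ¼x - ¾y - 7/4.
  leading term xy²: subtract (-1/7y)·k_3 from -3/7xy² - 25/28xy + ¼x - ¾y - 7/4 → -xy + ¼x - 7/4
  leading term xy: subtract (-⅓)·k_3 from -xy + ¼x - 7/4 → 0
  remainder 0.

S(k_3,k_4): lcm = xy. S = -¼x - 3/7y³ + 5/14y² + 7/4.
  leading term x: subtract (1/7)·k_4 from -¼x - 3/7y³ + 5/14y² + 7/4 → -3/7y³ + 13/28y² - 5/56y + 7/4
  leading term y³: no divisor's leading term divides it; move -3/7y³ to the remainder.
  leading term y²: no divisor's leading term divides it; move 13/28y² to the remainder.
  leading term y: no divisor's leading term divides it; move -5/56y to the remainder.
  leading term 1: no divisor's leading term divides it; move 7/4 to the remainder.
  remainder -3/7y³ + 13/28y² - 5/56y + 7/4 ≠ 0; add k_5 = -3/7y³ + 13/28y² - 5/56y + 7/4 to the basis.

S(h_1,k_5): leading monomials are coprime, so the S-polynomial reduces to 0 (Buchberger's first criterion).
S(h_2,k_5): leading monomials are coprime, so the S-polynomial reduces to 0 (Buchberger's first criterion).
S(k_3,k_5): lcm = xy³. S = ⅚xy² - 5/24xy + 49/12x + 7/4y².
  leading term xy²: subtract (5/18y)·k_3 from ⅚xy² - 5/24xy + 49/12x + 7/4y² → 49/12x + 7/4y² - 35/24y
  leading term x: subtract (-7/3)·k_4 from 49/12x + 7/4y² - 35/24y → 0
  remainder 0.

S(k_4,k_5): leading monomials are coprime, so the S-polynomial reduces to 0 (Buchberger's first criterion).
Every S-polynomial of the final basis reduces to 0, so we have a Gröbner basis.
Inter-reduce: drop elements whose leading term is divisible by another's, tail-reduce, and make monic.
Reduced Gröbner basis: {x + 3/7y² - 5/14y, y³ - 13/12y² + 5/24y - 49/12}.

These coincide, so the ideals are equal.

Yes, the ideals are equal.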